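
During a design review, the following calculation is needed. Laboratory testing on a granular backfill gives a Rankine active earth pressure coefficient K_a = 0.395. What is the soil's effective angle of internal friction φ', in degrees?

K_a = tan²(45° − φ/2) ⇒ 45° − φ/2 = arctan(√0.395) = 32.15°.
φ = 2(45° − 32.15°) = 25.70°.

25.7°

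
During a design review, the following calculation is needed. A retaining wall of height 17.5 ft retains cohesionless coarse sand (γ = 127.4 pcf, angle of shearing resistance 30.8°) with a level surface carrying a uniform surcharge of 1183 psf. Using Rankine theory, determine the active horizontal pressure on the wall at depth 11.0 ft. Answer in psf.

K_a = (1 − sin φ)/(1 + sin φ) = 0.3227.
σ_v = γz + q = 127.4 × 11.0 + 1183 = 2584 psf.
σ_h = K_a σ_v = 0.3227 × 2584 = 834.0 psf.

834 psf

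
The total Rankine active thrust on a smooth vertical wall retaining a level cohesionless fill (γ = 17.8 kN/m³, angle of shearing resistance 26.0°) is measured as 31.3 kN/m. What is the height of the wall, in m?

K_a = 0.3905. P_a = ½ K_a γ H² ⇒ H = √(2P_a/(K_a γ)).
H = √(2×31.3/(0.3905×17.8)) = 3.001 m.

3.00 m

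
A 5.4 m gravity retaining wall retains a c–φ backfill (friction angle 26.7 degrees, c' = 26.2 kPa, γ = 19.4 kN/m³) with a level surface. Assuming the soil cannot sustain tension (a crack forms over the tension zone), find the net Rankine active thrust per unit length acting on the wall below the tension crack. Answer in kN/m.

3.82 kN/m

K_a = 0.3800; √K_a = 0.6164.
Tension-crack depth z_c = 2c/(γ√K_a) = 2×26.2/(19.4×0.6164) = 4.382 m.
σ_a at base = K_a γ H − 2c√K_a = 0.3800×19.4×5.4 − 2×26.2×0.6164 = 7.505 kPa.
P_a = ½ × 7.505 × (H − z_c) = 0.5×7.505×1.018 = 3.820 kN/m.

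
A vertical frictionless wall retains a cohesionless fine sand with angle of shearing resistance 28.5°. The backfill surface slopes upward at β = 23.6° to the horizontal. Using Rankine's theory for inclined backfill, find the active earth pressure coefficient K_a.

K_a = cos β · (cos β − √(cos²β − cos²φ)) / (cos β + √(cos²β − cos²φ)).
cos β = 0.9164, cos φ = 0.8788, √(cos²β − cos²φ) = 0.2596.
K_a = 0.9164 × (0.9164 − 0.2596)/(0.9164 + 0.2596) = 0.5118.

0.512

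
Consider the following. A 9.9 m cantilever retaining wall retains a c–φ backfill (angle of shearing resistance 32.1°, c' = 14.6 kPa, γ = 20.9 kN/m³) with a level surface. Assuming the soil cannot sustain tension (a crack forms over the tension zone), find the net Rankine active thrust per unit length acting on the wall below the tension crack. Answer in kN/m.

K_a = 0.3060; √K_a = 0.5532.
Tension-crack depth z_c = 2c/(γ√K_a) = 2×14.6/(20.9×0.5532) = 2.526 m.
σ_a at base = K_a γ H − 2c√K_a = 0.3060×20.9×9.9 − 2×14.6×0.5532 = 47.16 kPa.
P_a = ½ × 47.16 × (H − z_c) = 0.5×47.16×7.374 = 173.9 kN/m.

174 kN/m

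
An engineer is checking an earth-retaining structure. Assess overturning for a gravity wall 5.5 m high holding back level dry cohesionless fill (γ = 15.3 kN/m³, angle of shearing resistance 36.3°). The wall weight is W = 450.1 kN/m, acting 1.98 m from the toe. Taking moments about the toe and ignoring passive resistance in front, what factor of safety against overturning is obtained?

8.20

K_a = tan²(45° − 36.3°/2) = 0.2563.
P_a = ½K_aγH² = 0.5×0.2563×15.3×5.5² = 59.30 kN/m, acting at H/3 = 1.833 m above the base.
Overturning moment M_o = P_a × H/3 = 59.30 × 1.833 = 108.7.
Resisting moment M_r = W × 1.98 = 450.1 × 1.98 = 891.2.
FS_overturning = M_r/M_o = 891.2/108.7 = 8.197.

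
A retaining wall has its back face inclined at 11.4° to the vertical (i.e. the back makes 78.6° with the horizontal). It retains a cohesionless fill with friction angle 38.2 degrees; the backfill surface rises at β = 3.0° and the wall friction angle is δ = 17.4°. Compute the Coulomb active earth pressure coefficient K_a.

K_a = sin²(α+φ) / [sin²α · sin(α−δ) · (1 + √{sin(φ+δ)sin(φ−β) / (sin(α−δ)sin(α+β))})²].
With α = 78.6°, φ = 38.2°, δ = 17.4°, β = 3.0°: K_a = 0.3122.

0.312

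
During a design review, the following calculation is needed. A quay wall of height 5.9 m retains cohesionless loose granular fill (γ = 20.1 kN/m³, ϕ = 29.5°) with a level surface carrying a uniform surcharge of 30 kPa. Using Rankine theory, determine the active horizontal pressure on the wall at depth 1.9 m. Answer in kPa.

23.2 kPa

K_a = (1 − sin φ)/(1 + sin φ) = 0.3401.
σ_v = γz + q = 20.1 × 1.9 + 30 = 68.19 kPa.
σ_h = K_a σ_v = 0.3401 × 68.19 = 23.19 kPa.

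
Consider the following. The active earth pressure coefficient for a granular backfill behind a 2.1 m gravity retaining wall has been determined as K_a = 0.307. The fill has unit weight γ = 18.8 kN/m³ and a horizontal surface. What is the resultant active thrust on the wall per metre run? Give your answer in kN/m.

12.7 kN/m

P = ½ K_a γ H² = 0.5 × 0.307 × 18.8 × 2.1² = 12.73 kN/m.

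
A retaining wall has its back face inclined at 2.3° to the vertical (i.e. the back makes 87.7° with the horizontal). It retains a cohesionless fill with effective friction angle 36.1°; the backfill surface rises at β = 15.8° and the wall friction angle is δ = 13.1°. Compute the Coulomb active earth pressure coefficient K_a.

0.307

K_a = sin²(α+φ) / [sin²α · sin(α−δ) · (1 + √{sin(φ+δ)sin(φ−β) / (sin(α−δ)sin(α+β))})²].
With α = 87.7°, φ = 36.1°, δ = 13.1°, β = 15.8°: K_a = 0.3068.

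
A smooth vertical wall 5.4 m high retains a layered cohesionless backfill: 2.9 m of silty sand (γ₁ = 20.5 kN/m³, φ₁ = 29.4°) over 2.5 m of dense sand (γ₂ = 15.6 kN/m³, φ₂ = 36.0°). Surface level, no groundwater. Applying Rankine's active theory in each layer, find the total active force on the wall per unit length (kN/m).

80.7 kN/m

K_a1 = tan²(45°−29.4°/2) = 0.3415; K_a2 = tan²(45°−36.0°/2) = 0.2596.
Layer 1: σ at base = K_a1 γ₁ h₁ = 20.30 kPa; P₁ = ½×20.30×2.9 = 29.44.
Layer 2: σ_v at top = γ₁h₁ = 59.45; σ_h top = K_a2×59.45 = 15.43; σ_h base = K_a2×(59.45+15.6×2.5) = 25.56.
P₂ = ½(15.43+25.56)×2.5 = 51.24. Total P_a = 29.44+51.24 = 80.68 kN/m.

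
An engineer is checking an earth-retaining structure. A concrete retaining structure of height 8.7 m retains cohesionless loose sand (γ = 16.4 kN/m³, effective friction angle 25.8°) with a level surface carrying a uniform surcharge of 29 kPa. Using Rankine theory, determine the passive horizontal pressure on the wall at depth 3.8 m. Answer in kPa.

232 kPa

K_p = (1 + sin φ)/(1 − sin φ) = 2.541.
σ_v = γz + q = 16.4 × 3.8 + 29 = 91.32 kPa.
σ_h = K_p σ_v = 2.541 × 91.32 = 232.1 kPa.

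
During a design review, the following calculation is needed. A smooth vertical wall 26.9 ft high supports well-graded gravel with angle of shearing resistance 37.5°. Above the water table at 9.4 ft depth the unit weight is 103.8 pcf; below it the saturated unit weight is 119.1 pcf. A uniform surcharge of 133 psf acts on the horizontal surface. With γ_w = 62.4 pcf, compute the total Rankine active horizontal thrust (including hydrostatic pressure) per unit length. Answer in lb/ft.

K_a = tan²(45° − φ/2) = 0.2432.
γ' = 119.1 − 62.4 = 56.70 pcf. h₂ = H − d_w = 17.5 ft.
σ'_h: at surface K_a·q = 32.34; at WT K_a(q+γd_w) = 269.6; at base K_a(q+γd_w+γ'h₂) = 510.9 psf.
P₁ = ½(32.34+269.6)×9.4 = 1419; P₂ = ½(269.6+510.9)×17.5 = 6830; P_w = ½γ_w h₂² = 9555.
Total = 1419+6830+9555 = 17800 lb/ft.

17800 lb/ft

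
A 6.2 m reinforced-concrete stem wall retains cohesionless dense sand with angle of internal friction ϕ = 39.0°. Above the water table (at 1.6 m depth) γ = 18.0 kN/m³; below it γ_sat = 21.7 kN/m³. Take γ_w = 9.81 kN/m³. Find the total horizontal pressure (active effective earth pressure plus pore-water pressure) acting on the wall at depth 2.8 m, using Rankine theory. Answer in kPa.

K_a = (1 − sin φ)/(1 + sin φ) = 0.2275.
γ' = 21.7 − 9.81 = 11.89 kN/m³.
Effective vertical stress at 2.8 m: σ'_v = 18.0×1.6 + 11.89×1.20 = 43.07 kPa.
σ'_h = K_a σ'_v = 0.2275 × 43.07 = 9.798 kPa; u = γ_w × 1.20 = 11.77 kPa.
Total σ_h = 9.798 + 11.77 = 21.57 kPa.

21.6 kPa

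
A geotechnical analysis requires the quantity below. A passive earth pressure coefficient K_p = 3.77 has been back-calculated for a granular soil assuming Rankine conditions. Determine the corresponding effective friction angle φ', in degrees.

35.5°

K_p = (1+sin φ)/(1−sin φ) ⇒ sin φ = (K_p − 1)/(K_p + 1) = 0.5807.
φ = arcsin(0.5807) = 35.50°.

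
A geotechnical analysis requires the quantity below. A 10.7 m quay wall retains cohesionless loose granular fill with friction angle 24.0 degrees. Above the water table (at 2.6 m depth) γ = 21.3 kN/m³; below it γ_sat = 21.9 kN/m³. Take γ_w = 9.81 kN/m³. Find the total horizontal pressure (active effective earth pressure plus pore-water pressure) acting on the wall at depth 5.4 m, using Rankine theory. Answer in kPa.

65.1 kPa

K_a = (1 − sin φ)/(1 + sin φ) = 0.4217.
γ' = 21.9 − 9.81 = 12.09 kN/m³.
Effective vertical stress at 5.4 m: σ'_v = 21.3×2.6 + 12.09×2.80 = 89.23 kPa.
σ'_h = K_a σ'_v = 0.4217 × 89.23 = 37.63 kPa; u = γ_w × 2.80 = 27.47 kPa.
Total σ_h = 37.63 + 27.47 = 65.10 kPa.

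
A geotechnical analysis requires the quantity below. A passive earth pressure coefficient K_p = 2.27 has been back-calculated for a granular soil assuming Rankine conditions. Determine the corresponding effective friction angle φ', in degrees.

K_p = (1+sin φ)/(1−sin φ) ⇒ sin φ = (K_p − 1)/(K_p + 1) = 0.3884.
φ = arcsin(0.3884) = 22.85°.

22.9°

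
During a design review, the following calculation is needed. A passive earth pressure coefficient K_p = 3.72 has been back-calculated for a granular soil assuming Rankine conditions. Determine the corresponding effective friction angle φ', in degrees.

K_p = (1+sin φ)/(1−sin φ) ⇒ sin φ = (K_p − 1)/(K_p + 1) = 0.5763.
φ = arcsin(0.5763) = 35.19°.

35.2°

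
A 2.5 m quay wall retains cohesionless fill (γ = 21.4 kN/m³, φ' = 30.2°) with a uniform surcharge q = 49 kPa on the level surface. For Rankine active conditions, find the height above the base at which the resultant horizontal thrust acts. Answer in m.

1.10 m

K_a = 0.3307.
Triangular part P₁ = ½K_aγH² = 22.11 at H/3 = 0.8333 m; rectangular part P₂ = K_a q H = 40.51 at H/2 = 1.250 m.
ȳ = (P₁·0.8333 + P₂·1.250)/(P₁+P₂) = 1.103 m.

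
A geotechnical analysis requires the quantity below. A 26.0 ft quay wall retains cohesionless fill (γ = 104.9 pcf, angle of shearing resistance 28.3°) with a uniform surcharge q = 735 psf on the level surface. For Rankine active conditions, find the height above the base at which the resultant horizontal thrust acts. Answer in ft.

K_a = 0.3568.
Triangular part P₁ = ½K_aγH² = 12650 at H/3 = 8.667 ft; rectangular part P₂ = K_a q H = 6818 at H/2 = 13.00 ft.
ȳ = (P₁·8.667 + P₂·13.00)/(P₁+P₂) = 10.18 ft.

10.2 ft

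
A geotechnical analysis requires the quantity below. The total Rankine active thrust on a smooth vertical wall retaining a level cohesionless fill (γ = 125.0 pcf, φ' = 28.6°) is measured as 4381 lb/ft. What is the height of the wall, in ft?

K_a = 0.3525. P_a = ½ K_a γ H² ⇒ H = √(2P_a/(K_a γ)).
H = √(2×4381/(0.3525×125.0)) = 14.10 ft.

14.1 ft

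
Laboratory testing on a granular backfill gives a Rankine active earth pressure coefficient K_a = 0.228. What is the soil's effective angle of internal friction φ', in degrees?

K_a = tan²(45° − φ/2) ⇒ 45° − φ/2 = arctan(√0.228) = 25.52°.
φ = 2(45° − 25.52°) = 38.95°.

39.0°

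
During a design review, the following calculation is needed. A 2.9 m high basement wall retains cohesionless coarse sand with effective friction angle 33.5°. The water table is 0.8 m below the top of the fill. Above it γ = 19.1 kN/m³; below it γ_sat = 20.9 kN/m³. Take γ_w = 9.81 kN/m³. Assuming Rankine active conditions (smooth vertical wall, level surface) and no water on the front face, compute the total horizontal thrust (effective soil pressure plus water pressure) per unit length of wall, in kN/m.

K_a = tan²(45° − φ/2) = 0.2887.
γ' = 20.9 − 9.81 = 11.09 kN/m³. Depth below WT = 2.1 m.
σ'_h at WT = K_a γ d_w = 4.412 kPa; at base = 4.412 + K_a γ' × 2.1 = 11.14 kPa.
P₁ (0–0.8 m) = ½×4.412×0.8 = 1.765. P₂ (0.8–2.9 m) = ½(4.412+11.14)×2.1 = 16.32.
P_w = ½ γ_w h₂² = 0.5×9.81×2.1² = 21.63. Total = 1.765+16.32+21.63 = 39.72 kN/m.

39.7 kN/m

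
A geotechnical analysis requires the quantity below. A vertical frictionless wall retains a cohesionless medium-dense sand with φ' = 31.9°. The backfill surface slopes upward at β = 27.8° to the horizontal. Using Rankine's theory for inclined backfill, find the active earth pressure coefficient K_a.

K_a = cos β · (cos β − √(cos²β − cos²φ)) / (cos β + √(cos²β − cos²φ)).
cos β = 0.8846, cos φ = 0.8490, √(cos²β − cos²φ) = 0.2485.
K_a = 0.8846 × (0.8846 − 0.2485)/(0.8846 + 0.2485) = 0.4966.

0.497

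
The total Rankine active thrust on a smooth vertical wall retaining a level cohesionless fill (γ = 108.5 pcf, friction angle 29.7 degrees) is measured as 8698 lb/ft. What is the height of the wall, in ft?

21.8 ft

K_a = 0.3374. P_a = ½ K_a γ H² ⇒ H = √(2P_a/(K_a γ)).
H = √(2×8698/(0.3374×108.5)) = 21.80 ft.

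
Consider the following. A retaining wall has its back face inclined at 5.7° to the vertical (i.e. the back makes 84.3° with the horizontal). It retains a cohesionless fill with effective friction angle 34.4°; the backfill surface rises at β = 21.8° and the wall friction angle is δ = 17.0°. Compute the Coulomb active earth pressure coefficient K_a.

K_a = sin²(α+φ) / [sin²α · sin(α−δ) · (1 + √{sin(φ+δ)sin(φ−β) / (sin(α−δ)sin(α+β))})²].
With α = 84.3°, φ = 34.4°, δ = 17.0°, β = 21.8°: K_a = 0.4070.

0.407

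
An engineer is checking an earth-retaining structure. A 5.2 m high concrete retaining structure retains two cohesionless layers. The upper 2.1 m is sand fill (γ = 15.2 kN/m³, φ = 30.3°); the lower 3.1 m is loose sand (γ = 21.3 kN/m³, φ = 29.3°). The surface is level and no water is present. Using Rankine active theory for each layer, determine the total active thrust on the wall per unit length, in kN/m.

80.1 kN/m

K_a1 = tan²(45°−30.3°/2) = 0.3293; K_a2 = tan²(45°−29.3°/2) = 0.3428.
Layer 1: σ at base = K_a1 γ₁ h₁ = 10.51 kPa; P₁ = ½×10.51×2.1 = 11.04.
Layer 2: σ_v at top = γ₁h₁ = 31.92; σ_h top = K_a2×31.92 = 10.94; σ_h base = K_a2×(31.92+21.3×3.1) = 33.58.
P₂ = ½(10.94+33.58)×3.1 = 69.01. Total P_a = 11.04+69.01 = 80.05 kN/m.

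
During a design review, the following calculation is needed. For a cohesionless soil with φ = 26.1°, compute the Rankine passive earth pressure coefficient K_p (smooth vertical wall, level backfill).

K_p = (1 + sin φ)/(1 − sin φ) = tan²(45° + 26.1°/2) = 2.571.

2.57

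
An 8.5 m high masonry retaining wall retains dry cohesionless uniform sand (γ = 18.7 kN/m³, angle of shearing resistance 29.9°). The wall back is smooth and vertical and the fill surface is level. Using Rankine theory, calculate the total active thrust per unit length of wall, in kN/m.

K_a = tan²(45° − φ/2) = 0.3347.
P_a = ½ K_a γ H² = 0.5 × 0.3347 × 18.7 × 8.5² = 226.1 kN/m.

226 kN/m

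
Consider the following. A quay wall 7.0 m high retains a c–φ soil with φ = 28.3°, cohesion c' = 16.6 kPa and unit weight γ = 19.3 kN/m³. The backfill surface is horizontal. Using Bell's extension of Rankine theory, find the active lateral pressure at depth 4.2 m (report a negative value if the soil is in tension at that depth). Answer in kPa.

9.09 kPa

K_a = (1 − sin φ)/(1 + sin φ) = 0.3568.
σ_a = K_a γ z − 2c√K_a = 0.3568×19.3×4.2 − 2×16.6×0.5973 = 9.089 kPa.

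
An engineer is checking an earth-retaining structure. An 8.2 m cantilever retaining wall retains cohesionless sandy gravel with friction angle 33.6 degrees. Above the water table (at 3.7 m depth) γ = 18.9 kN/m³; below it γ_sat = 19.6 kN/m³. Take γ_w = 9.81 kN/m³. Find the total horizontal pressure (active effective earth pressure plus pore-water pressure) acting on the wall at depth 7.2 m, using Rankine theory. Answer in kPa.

64.3 kPa

K_a = (1 − sin φ)/(1 + sin φ) = 0.2875.
γ' = 19.6 − 9.81 = 9.790 kN/m³.
Effective vertical stress at 7.2 m: σ'_v = 18.9×3.7 + 9.790×3.50 = 104.2 kPa.
σ'_h = K_a σ'_v = 0.2875 × 104.2 = 29.96 kPa; u = γ_w × 3.50 = 34.34 kPa.
Total σ_h = 29.96 + 34.34 = 64.29 kPa.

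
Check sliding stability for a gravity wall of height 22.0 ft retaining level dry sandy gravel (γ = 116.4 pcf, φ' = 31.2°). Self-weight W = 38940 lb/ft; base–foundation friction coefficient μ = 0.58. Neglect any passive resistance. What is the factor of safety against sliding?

K_a = tan²(45° − 31.2°/2) = 0.3175.
P_a = ½K_aγH² = 0.5×0.3175×116.4×22.0² = 8944 lb/ft, acting at H/3 = 7.333 ft above the base.
FS_sliding = μW / P_a = 0.58×38940 / 8944 = 2.525.

2.53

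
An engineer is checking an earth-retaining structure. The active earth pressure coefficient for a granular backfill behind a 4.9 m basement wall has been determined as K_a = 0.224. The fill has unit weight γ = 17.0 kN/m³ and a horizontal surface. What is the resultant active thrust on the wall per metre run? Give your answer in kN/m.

45.7 kN/m

P = ½ K_a γ H² = 0.5 × 0.224 × 17.0 × 4.9² = 45.72 kN/m.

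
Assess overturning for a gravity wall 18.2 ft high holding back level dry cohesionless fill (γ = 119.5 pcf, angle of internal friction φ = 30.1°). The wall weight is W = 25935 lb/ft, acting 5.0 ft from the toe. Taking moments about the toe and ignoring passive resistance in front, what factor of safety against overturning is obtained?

3.25

K_a = tan²(45° − 30.1°/2) = 0.3320.
P_a = ½K_aγH² = 0.5×0.3320×119.5×18.2² = 6571 lb/ft, acting at H/3 = 6.067 ft above the base.
Overturning moment M_o = P_a × H/3 = 6571 × 6.067 = 39860.
Resisting moment M_r = W × 5.0 = 25935 × 5.0 = 129700.
FS_overturning = M_r/M_o = 129700/39860 = 3.253.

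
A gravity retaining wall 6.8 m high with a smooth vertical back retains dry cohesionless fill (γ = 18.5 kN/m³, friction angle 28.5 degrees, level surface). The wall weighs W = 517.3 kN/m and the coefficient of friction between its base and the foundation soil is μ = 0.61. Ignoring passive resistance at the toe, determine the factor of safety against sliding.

K_a = tan²(45° − 28.5°/2) = 0.3540.
P_a = ½K_aγH² = 0.5×0.3540×18.5×6.8² = 151.4 kN/m, acting at H/3 = 2.267 m above the base.
FS_sliding = μW / P_a = 0.61×517.3 / 151.4 = 2.084.

2.08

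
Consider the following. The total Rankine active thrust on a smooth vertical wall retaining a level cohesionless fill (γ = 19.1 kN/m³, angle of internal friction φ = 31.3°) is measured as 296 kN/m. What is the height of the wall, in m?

K_a = 0.3162. P_a = ½ K_a γ H² ⇒ H = √(2P_a/(K_a γ)).
H = √(2×296/(0.3162×19.1)) = 9.901 m.

9.90 m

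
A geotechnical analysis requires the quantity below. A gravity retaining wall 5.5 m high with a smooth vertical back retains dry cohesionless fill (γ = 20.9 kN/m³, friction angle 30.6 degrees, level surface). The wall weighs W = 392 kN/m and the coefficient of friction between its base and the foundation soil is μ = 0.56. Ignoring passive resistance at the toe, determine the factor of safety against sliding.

K_a = tan²(45° − 30.6°/2) = 0.3253.
P_a = ½K_aγH² = 0.5×0.3253×20.9×5.5² = 102.8 kN/m, acting at H/3 = 1.833 m above the base.
FS_sliding = μW / P_a = 0.56×392 / 102.8 = 2.134.

2.13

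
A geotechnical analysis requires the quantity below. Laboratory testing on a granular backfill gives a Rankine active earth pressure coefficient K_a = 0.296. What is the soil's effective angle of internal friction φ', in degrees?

32.9°

K_a = tan²(45° − φ/2) ⇒ 45° − φ/2 = arctan(√0.296) = 28.55°.
φ = 2(45° − 28.55°) = 32.90°.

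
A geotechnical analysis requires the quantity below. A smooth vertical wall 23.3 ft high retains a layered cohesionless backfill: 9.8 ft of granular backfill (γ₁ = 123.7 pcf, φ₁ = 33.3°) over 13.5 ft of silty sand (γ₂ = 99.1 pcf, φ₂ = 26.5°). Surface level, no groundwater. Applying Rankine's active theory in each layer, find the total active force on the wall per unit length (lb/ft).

K_a1 = tan²(45°−33.3°/2) = 0.2911; K_a2 = tan²(45°−26.5°/2) = 0.3829.
Layer 1: σ at base = K_a1 γ₁ h₁ = 352.9 psf; P₁ = ½×352.9×9.8 = 1729.
Layer 2: σ_v at top = γ₁h₁ = 1212; σ_h top = K_a2×1212 = 464.2; σ_h base = K_a2×(1212+99.1×13.5) = 976.5.
P₂ = ½(464.2+976.5)×13.5 = 9725. Total P_a = 1729+9725 = 11450 lb/ft.

11500 lb/ft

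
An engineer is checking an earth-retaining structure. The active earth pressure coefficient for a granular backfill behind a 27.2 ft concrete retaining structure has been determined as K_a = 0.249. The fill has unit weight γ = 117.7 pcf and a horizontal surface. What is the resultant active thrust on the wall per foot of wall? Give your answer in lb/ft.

P = ½ K_a γ H² = 0.5 × 0.249 × 117.7 × 27.2² = 10840 lb/ft.

10800 lb/ft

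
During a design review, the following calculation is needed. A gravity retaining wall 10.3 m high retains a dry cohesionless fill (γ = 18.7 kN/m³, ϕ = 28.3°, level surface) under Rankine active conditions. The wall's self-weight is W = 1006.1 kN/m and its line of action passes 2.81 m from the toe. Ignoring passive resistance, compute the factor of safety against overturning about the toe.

K_a = tan²(45° − 28.3°/2) = 0.3568.
P_a = ½K_aγH² = 0.5×0.3568×18.7×10.3² = 353.9 kN/m, acting at H/3 = 3.433 m above the base.
Overturning moment M_o = P_a × H/3 = 353.9 × 3.433 = 1215.
Resisting moment M_r = W × 2.81 = 1006.1 × 2.81 = 2827.
FS_overturning = M_r/M_o = 2827/1215 = 2.327.

2.33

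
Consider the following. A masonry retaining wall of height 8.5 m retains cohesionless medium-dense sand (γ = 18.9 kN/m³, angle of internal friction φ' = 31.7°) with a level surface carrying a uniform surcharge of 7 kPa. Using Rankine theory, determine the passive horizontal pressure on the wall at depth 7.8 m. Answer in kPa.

496 kPa

K_p = (1 + sin φ)/(1 − sin φ) = 3.215.
σ_v = γz + q = 18.9 × 7.8 + 7 = 154.4 kPa.
σ_h = K_p σ_v = 3.215 × 154.4 = 496.4 kPa.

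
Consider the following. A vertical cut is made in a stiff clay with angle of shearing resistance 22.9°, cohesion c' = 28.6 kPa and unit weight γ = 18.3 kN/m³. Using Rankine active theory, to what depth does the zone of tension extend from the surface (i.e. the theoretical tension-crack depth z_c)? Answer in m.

4.71 m

K_a = tan²(45° − 22.9°/2) = 0.4398; √K_a = 0.6631.
The active pressure is zero where K_a γ z = 2c√K_a, so z_c = 2c/(γ√K_a) = 2×28.6/(18.3×0.6631) = 4.713 m.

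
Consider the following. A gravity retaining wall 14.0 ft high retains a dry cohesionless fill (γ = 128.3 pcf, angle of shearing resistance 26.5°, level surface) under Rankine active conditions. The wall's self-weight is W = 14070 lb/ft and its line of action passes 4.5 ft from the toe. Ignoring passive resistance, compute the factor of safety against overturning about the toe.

K_a = tan²(45° − 26.5°/2) = 0.3829.
P_a = ½K_aγH² = 0.5×0.3829×128.3×14.0² = 4815 lb/ft, acting at H/3 = 4.667 ft above the base.
Overturning moment M_o = P_a × H/3 = 4815 × 4.667 = 22470.
Resisting moment M_r = W × 4.5 = 14070 × 4.5 = 63320.
FS_overturning = M_r/M_o = 63320/22470 = 2.818.

2.82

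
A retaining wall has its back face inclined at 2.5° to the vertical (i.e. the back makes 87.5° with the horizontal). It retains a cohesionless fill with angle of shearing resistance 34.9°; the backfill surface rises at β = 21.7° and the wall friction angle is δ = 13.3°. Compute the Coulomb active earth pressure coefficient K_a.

K_a = sin²(α+φ) / [sin²α · sin(α−δ) · (1 + √{sin(φ+δ)sin(φ−β) / (sin(α−δ)sin(α+β))})²].
With α = 87.5°, φ = 34.9°, δ = 13.3°, β = 21.7°: K_a = 0.3616.

0.362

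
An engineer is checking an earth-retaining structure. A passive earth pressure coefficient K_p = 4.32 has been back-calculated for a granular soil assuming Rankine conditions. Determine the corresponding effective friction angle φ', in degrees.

K_p = (1+sin φ)/(1−sin φ) ⇒ sin φ = (K_p − 1)/(K_p + 1) = 0.6241.
φ = arcsin(0.6241) = 38.61°.

38.6°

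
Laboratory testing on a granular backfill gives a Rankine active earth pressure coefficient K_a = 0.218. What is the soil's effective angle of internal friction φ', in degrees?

K_a = tan²(45° − φ/2) ⇒ 45° − φ/2 = arctan(√0.218) = 25.03°.
φ = 2(45° − 25.03°) = 39.94°.

39.9°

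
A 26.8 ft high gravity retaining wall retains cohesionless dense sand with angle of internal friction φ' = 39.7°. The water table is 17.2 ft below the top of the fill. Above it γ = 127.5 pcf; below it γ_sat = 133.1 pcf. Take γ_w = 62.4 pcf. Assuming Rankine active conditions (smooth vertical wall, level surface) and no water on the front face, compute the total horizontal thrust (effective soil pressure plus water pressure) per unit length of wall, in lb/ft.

K_a = tan²(45° − φ/2) = 0.2204.
γ' = 133.1 − 62.4 = 70.70 pcf. Depth below WT = 9.6 ft.
σ'_h at WT = K_a γ d_w = 483.4 psf; at base = 483.4 + K_a γ' × 9.6 = 633.0 psf.
P₁ (0–17.2 ft) = ½×483.4×17.2 = 4157. P₂ (17.2–26.8 ft) = ½(483.4+633.0)×9.6 = 5359.
P_w = ½ γ_w h₂² = 0.5×62.4×9.6² = 2875. Total = 4157+5359+2875 = 12390 lb/ft.

12400 lb/ft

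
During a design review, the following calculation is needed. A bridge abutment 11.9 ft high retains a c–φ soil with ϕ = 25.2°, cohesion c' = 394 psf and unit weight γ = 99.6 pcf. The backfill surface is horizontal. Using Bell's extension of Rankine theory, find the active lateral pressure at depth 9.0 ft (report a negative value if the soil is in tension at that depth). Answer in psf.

-139 psf

K_a = (1 − sin φ)/(1 + sin φ) = 0.4027.
σ_a = K_a γ z − 2c√K_a = 0.4027×99.6×9.0 − 2×394×0.6346 = -139.1 psf.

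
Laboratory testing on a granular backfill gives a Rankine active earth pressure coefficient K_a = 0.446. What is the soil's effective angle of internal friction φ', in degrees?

K_a = tan²(45° − φ/2) ⇒ 45° − φ/2 = arctan(√0.446) = 33.74°.
φ = 2(45° − 33.74°) = 22.53°.

22.5°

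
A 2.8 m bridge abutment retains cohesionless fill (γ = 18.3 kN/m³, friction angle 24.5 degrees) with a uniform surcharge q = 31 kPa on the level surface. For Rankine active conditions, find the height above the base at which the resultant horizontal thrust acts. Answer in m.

1.19 m

K_a = 0.4137.
Triangular part P₁ = ½K_aγH² = 29.68 at H/3 = 0.9333 m; rectangular part P₂ = K_a q H = 35.91 at H/2 = 1.400 m.
ȳ = (P₁·0.9333 + P₂·1.400)/(P₁+P₂) = 1.189 m.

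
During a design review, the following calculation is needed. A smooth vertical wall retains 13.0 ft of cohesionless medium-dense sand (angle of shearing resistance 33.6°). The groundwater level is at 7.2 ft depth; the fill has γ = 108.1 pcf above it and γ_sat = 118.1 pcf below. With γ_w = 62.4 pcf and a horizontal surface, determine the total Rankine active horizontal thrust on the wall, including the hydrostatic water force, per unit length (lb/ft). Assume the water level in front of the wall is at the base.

K_a = tan²(45° − φ/2) = 0.2875.
γ' = 118.1 − 62.4 = 55.70 pcf. Depth below WT = 5.8 ft.
σ'_h at WT = K_a γ d_w = 223.8 psf; at base = 223.8 + K_a γ' × 5.8 = 316.7 psf.
P₁ (0–7.2 ft) = ½×223.8×7.2 = 805.6. P₂ (7.2–13.0 ft) = ½(223.8+316.7)×5.8 = 1567.
P_w = ½ γ_w h₂² = 0.5×62.4×5.8² = 1050. Total = 805.6+1567+1050 = 3422 lb/ft.

3420 lb/ft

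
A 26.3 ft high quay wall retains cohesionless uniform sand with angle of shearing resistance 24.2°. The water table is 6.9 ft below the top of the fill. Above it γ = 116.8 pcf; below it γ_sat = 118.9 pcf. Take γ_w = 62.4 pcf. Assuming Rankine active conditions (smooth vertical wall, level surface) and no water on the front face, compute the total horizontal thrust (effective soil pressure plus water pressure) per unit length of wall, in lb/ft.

K_a = tan²(45° − φ/2) = 0.4185.
γ' = 118.9 − 62.4 = 56.50 pcf. Depth below WT = 19.4 ft.
σ'_h at WT = K_a γ d_w = 337.3 psf; at base = 337.3 + K_a γ' × 19.4 = 796.0 psf.
P₁ (0–6.9 ft) = ½×337.3×6.9 = 1164. P₂ (6.9–26.3 ft) = ½(337.3+796.0)×19.4 = 10990.
P_w = ½ γ_w h₂² = 0.5×62.4×19.4² = 11740. Total = 1164+10990+11740 = 23900 lb/ft.

23900 lb/ft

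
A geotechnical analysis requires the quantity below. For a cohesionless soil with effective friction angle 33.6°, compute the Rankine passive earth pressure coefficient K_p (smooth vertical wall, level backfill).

3.48

K_p = (1 + sin φ)/(1 − sin φ) = tan²(45° + 33.6°/2) = 3.478.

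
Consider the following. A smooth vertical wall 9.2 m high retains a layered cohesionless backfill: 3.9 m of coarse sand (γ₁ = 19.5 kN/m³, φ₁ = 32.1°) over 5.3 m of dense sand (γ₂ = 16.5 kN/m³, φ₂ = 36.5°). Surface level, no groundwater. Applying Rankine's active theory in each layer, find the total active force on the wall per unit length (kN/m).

207 kN/m

K_a1 = tan²(45°−32.1°/2) = 0.3060; K_a2 = tan²(45°−36.5°/2) = 0.2541.
Layer 1: σ at base = K_a1 γ₁ h₁ = 23.27 kPa; P₁ = ½×23.27×3.9 = 45.38.
Layer 2: σ_v at top = γ₁h₁ = 76.05; σ_h top = K_a2×76.05 = 19.32; σ_h base = K_a2×(76.05+16.5×5.3) = 41.54.
P₂ = ½(19.32+41.54)×5.3 = 161.3. Total P_a = 45.38+161.3 = 206.7 kN/m.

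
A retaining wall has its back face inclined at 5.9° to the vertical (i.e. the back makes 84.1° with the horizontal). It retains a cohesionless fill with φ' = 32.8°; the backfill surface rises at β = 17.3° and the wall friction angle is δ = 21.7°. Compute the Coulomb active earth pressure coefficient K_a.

K_a = sin²(α+φ) / [sin²α · sin(α−δ) · (1 + √{sin(φ+δ)sin(φ−β) / (sin(α−δ)sin(α+β))})²].
With α = 84.1°, φ = 32.8°, δ = 21.7°, β = 17.3°: K_a = 0.4029.

0.403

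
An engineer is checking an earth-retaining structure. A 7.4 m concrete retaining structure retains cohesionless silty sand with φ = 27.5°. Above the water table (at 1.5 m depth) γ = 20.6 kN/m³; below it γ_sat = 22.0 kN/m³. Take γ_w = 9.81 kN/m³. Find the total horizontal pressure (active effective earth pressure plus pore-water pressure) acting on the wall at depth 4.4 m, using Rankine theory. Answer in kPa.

52.8 kPa

K_a = (1 − sin φ)/(1 + sin φ) = 0.3682.
γ' = 22.0 − 9.81 = 12.19 kN/m³.
Effective vertical stress at 4.4 m: σ'_v = 20.6×1.5 + 12.19×2.90 = 66.25 kPa.
σ'_h = K_a σ'_v = 0.3682 × 66.25 = 24.40 kPa; u = γ_w × 2.90 = 28.45 kPa.
Total σ_h = 24.40 + 28.45 = 52.84 kPa.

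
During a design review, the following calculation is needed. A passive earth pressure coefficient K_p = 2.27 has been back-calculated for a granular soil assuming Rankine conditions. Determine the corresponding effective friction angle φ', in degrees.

22.9°

K_p = (1+sin φ)/(1−sin φ) ⇒ sin φ = (K_p − 1)/(K_p + 1) = 0.3884.
φ = arcsin(0.3884) = 22.85°.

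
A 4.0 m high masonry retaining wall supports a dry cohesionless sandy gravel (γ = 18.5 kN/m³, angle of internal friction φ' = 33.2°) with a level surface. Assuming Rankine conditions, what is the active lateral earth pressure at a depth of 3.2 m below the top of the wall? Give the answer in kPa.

K_a = (1 − sin φ)/(1 + sin φ) = 0.2924.
σ_h = K_a γ z = 0.2924 × 18.5 × 3.2 = 17.31 kPa.

17.3 kPa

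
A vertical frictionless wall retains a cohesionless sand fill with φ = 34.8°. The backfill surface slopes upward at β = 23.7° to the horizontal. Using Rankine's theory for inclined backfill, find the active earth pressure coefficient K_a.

K_a = cos β · (cos β − √(cos²β − cos²φ)) / (cos β + √(cos²β − cos²φ)).
cos β = 0.9157, cos φ = 0.8211, √(cos²β − cos²φ) = 0.4052.
K_a = 0.9157 × (0.9157 − 0.4052)/(0.9157 + 0.4052) = 0.3539.

0.354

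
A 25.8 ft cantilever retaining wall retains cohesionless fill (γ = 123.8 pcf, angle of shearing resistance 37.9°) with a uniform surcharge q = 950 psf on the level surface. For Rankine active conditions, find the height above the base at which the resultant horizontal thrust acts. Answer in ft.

K_a = 0.2389.
Triangular part P₁ = ½K_aγH² = 9845 at H/3 = 8.600 ft; rectangular part P₂ = K_a q H = 5856 at H/2 = 12.90 ft.
ȳ = (P₁·8.600 + P₂·12.90)/(P₁+P₂) = 10.20 ft.

10.2 ft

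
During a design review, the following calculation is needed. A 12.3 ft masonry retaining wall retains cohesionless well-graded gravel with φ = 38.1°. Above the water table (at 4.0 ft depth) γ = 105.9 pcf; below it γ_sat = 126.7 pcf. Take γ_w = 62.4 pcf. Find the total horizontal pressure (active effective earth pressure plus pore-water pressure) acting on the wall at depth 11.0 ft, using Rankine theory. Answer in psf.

644 psf

K_a = (1 − sin φ)/(1 + sin φ) = 0.2368.
γ' = 126.7 − 62.4 = 64.30 pcf.
Effective vertical stress at 11.0 ft: σ'_v = 105.9×4.0 + 64.30×7.00 = 873.7 psf.
σ'_h = K_a σ'_v = 0.2368 × 873.7 = 206.9 psf; u = γ_w × 7.00 = 436.8 psf.
Total σ_h = 206.9 + 436.8 = 643.7 psf.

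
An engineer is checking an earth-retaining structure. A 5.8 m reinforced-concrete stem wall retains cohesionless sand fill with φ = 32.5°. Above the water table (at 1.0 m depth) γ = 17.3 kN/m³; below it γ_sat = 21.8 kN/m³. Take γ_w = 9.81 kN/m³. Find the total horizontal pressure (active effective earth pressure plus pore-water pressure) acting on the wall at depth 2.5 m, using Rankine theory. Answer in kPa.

K_a = (1 − sin φ)/(1 + sin φ) = 0.3010.
γ' = 21.8 − 9.81 = 11.99 kN/m³.
Effective vertical stress at 2.5 m: σ'_v = 17.3×1.0 + 11.99×1.50 = 35.28 kPa.
σ'_h = K_a σ'_v = 0.3010 × 35.28 = 10.62 kPa; u = γ_w × 1.50 = 14.71 kPa.
Total σ_h = 10.62 + 14.71 = 25.34 kPa.

25.3 kPa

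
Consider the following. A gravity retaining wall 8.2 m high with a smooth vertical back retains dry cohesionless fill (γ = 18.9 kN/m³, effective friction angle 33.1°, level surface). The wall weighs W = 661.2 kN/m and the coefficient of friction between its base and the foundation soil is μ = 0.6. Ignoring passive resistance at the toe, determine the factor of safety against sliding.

2.13

K_a = tan²(45° − 33.1°/2) = 0.2936.
P_a = ½K_aγH² = 0.5×0.2936×18.9×8.2² = 186.5 kN/m, acting at H/3 = 2.733 m above the base.
FS_sliding = μW / P_a = 0.6×661.2 / 186.5 = 2.127.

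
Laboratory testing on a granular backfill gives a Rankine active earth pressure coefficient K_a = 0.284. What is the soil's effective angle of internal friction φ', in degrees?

33.9°

K_a = tan²(45° − φ/2) ⇒ 45° − φ/2 = arctan(√0.284) = 28.05°.
φ = 2(45° − 28.05°) = 33.89°.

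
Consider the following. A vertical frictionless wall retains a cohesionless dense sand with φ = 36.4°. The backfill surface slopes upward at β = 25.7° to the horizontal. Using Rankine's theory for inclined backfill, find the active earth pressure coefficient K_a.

0.342

K_a = cos β · (cos β − √(cos²β − cos²φ)) / (cos β + √(cos²β − cos²φ)).
cos β = 0.9011, cos φ = 0.8049, √(cos²β − cos²φ) = 0.4051.
K_a = 0.9011 × (0.9011 − 0.4051)/(0.9011 + 0.4051) = 0.3422.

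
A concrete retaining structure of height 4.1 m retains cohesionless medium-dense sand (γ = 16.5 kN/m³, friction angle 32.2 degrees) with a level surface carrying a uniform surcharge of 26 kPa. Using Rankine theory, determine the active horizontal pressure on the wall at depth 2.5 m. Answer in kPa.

20.5 kPa

K_a = (1 − sin φ)/(1 + sin φ) = 0.3047.
σ_v = γz + q = 16.5 × 2.5 + 26 = 67.25 kPa.
σ_h = K_a σ_v = 0.3047 × 67.25 = 20.49 kPa.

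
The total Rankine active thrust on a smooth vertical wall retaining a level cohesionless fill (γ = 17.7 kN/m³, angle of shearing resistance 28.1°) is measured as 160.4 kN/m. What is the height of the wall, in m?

K_a = 0.3596. P_a = ½ K_a γ H² ⇒ H = √(2P_a/(K_a γ)).
H = √(2×160.4/(0.3596×17.7)) = 7.099 m.

7.10 m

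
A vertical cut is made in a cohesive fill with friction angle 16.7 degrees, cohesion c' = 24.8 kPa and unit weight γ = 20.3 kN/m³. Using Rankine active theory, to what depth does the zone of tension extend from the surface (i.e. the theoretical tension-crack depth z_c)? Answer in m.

K_a = tan²(45° − 16.7°/2) = 0.5536; √K_a = 0.7440.
The active pressure is zero where K_a γ z = 2c√K_a, so z_c = 2c/(γ√K_a) = 2×24.8/(20.3×0.7440) = 3.284 m.

3.28 m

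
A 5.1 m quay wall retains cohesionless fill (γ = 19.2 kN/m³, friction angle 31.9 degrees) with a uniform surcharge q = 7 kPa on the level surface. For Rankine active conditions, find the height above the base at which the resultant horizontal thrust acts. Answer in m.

1.81 m

K_a = 0.3085.
Triangular part P₁ = ½K_aγH² = 77.04 at H/3 = 1.700 m; rectangular part P₂ = K_a q H = 11.01 at H/2 = 2.550 m.
ȳ = (P₁·1.700 + P₂·2.550)/(P₁+P₂) = 1.806 m.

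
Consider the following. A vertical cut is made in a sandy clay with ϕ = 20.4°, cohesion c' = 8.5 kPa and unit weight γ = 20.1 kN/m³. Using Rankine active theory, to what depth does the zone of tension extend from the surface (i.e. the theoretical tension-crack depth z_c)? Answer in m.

K_a = tan²(45° − 20.4°/2) = 0.4831; √K_a = 0.6950.
The active pressure is zero where K_a γ z = 2c√K_a, so z_c = 2c/(γ√K_a) = 2×8.5/(20.1×0.6950) = 1.217 m.

1.22 m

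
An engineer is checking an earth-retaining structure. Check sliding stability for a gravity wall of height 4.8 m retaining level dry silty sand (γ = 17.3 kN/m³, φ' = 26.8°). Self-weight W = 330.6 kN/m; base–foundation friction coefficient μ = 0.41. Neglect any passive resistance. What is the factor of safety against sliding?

1.80

K_a = tan²(45° − 26.8°/2) = 0.3785.
P_a = ½K_aγH² = 0.5×0.3785×17.3×4.8² = 75.43 kN/m, acting at H/3 = 1.600 m above the base.
FS_sliding = μW / P_a = 0.41×330.6 / 75.43 = 1.797.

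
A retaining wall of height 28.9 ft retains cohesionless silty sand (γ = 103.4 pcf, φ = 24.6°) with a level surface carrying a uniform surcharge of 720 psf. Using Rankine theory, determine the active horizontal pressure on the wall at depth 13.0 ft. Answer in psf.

851 psf

K_a = (1 − sin φ)/(1 + sin φ) = 0.4121.
σ_v = γz + q = 103.4 × 13.0 + 720 = 2064 psf.
σ_h = K_a σ_v = 0.4121 × 2064 = 850.8 psf.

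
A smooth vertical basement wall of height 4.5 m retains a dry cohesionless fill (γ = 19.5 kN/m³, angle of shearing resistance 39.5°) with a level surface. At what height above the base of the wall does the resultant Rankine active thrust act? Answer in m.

1.50 m

K_a = 0.2224.
The pressure distribution is triangular, so the resultant acts at H/3 above the base = 4.5/3 = 1.500 m.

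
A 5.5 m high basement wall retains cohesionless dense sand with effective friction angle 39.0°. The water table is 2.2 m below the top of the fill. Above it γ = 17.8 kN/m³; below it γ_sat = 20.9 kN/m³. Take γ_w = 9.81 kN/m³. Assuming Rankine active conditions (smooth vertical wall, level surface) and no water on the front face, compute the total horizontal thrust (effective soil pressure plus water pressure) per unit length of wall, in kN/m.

106 kN/m

K_a = tan²(45° − φ/2) = 0.2275.
γ' = 20.9 − 9.81 = 11.09 kN/m³. Depth below WT = 3.3 m.
σ'_h at WT = K_a γ d_w = 8.909 kPa; at base = 8.909 + K_a γ' × 3.3 = 17.24 kPa.
P₁ (0–2.2 m) = ½×8.909×2.2 = 9.800. P₂ (2.2–5.5 m) = ½(8.909+17.24)×3.3 = 43.14.
P_w = ½ γ_w h₂² = 0.5×9.81×3.3² = 53.42. Total = 9.800+43.14+53.42 = 106.4 kN/m.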